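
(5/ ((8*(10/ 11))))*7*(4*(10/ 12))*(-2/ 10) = -3.21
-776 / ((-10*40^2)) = 97 / 2000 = 0.05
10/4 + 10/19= 3.03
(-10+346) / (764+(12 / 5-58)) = 0.47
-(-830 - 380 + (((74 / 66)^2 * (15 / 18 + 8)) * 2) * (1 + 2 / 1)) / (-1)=-1245133 / 1089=-1143.37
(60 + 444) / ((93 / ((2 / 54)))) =56 / 279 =0.20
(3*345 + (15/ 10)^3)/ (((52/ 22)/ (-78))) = -274131/ 8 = -34266.38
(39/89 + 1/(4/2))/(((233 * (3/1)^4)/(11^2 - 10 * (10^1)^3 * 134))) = -223759793/3359394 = -66.61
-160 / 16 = -10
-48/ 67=-0.72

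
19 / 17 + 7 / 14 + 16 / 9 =1039 / 306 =3.40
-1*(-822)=822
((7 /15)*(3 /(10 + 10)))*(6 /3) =7 /50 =0.14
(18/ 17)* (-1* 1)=-18/ 17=-1.06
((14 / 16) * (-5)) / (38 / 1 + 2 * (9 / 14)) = -49 / 440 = -0.11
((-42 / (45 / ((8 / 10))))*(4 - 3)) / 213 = -56 / 15975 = -0.00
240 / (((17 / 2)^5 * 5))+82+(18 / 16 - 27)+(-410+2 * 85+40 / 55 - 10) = -24133174261 / 124947416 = -193.15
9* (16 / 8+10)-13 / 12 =1283 / 12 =106.92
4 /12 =1 /3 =0.33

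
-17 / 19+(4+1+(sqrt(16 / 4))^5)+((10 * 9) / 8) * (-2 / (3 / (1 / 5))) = 1315 / 38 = 34.61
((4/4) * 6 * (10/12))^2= 25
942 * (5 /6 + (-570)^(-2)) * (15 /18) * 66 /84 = 467586977 /909720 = 513.99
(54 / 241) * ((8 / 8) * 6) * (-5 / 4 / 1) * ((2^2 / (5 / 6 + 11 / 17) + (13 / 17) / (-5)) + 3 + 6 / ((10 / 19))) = -17620821 / 618647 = -28.48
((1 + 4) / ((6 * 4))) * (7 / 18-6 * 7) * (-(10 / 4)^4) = 2340625 / 6912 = 338.63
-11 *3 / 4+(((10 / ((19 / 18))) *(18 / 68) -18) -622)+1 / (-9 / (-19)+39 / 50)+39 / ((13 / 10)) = -946259549 / 1538772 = -614.94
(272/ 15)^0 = 1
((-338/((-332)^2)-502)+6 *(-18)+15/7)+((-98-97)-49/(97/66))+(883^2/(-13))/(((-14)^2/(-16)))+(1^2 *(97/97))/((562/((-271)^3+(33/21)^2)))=-30002356757372261/956893618408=-31353.91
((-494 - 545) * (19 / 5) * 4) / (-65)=78964 / 325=242.97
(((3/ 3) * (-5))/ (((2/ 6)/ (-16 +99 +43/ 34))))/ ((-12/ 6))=42975/ 68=631.99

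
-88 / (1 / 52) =-4576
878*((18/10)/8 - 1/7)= 72.12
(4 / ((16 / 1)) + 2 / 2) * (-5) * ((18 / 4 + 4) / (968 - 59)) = -425 / 7272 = -0.06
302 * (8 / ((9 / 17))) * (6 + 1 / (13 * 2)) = 3224152 / 117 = 27556.85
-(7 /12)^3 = -343 /1728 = -0.20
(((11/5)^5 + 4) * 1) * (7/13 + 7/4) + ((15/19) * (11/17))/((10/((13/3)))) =6682398537/52487500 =127.31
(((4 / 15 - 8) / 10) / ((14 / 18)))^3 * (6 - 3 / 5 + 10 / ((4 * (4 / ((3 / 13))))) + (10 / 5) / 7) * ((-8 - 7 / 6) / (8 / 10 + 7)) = 17079445977 / 2536056250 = 6.73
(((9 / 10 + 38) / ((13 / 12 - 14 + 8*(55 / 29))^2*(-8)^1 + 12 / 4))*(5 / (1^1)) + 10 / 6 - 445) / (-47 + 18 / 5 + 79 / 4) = 15360233060 / 809980809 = 18.96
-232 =-232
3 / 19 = 0.16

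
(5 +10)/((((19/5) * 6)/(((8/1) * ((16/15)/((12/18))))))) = 160/19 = 8.42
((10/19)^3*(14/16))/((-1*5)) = -175/6859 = -0.03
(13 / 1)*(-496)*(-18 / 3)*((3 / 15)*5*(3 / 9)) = 12896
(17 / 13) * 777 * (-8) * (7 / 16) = -92463 / 26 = -3556.27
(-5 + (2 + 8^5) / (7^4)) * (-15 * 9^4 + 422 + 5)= -2034720820 / 2401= -847447.24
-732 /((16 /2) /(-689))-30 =126027 /2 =63013.50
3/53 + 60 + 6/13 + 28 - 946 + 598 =-178783/689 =-259.48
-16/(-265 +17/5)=20/327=0.06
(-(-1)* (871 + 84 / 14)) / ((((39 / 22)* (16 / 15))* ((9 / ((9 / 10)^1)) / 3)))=139.14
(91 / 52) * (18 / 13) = 2.42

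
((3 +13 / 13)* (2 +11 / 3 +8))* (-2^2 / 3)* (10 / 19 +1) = -19024 / 171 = -111.25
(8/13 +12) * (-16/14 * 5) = -6560/91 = -72.09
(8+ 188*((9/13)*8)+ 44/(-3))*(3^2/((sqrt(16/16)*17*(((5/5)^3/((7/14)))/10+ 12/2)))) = 605220/6851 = 88.34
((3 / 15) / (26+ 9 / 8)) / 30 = 4 / 16275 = 0.00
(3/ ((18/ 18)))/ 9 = 1/ 3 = 0.33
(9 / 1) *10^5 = 900000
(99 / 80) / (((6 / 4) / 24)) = 99 / 5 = 19.80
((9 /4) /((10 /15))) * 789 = 21303 /8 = 2662.88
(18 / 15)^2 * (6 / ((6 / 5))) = 36 / 5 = 7.20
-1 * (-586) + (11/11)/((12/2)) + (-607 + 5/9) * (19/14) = -29845/126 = -236.87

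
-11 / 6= -1.83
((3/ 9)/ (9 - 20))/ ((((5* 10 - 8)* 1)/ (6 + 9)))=-5/ 462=-0.01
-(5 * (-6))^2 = -900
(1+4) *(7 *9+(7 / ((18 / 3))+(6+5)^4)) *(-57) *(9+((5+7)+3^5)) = -1106416740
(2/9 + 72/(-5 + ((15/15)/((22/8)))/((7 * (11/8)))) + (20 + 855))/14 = 3617575/58842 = 61.48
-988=-988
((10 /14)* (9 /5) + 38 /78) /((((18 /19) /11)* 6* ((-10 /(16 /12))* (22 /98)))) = -32186 /15795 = -2.04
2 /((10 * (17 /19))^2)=361 /14450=0.02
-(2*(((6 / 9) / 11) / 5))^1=-4 / 165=-0.02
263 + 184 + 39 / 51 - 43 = 6881 / 17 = 404.76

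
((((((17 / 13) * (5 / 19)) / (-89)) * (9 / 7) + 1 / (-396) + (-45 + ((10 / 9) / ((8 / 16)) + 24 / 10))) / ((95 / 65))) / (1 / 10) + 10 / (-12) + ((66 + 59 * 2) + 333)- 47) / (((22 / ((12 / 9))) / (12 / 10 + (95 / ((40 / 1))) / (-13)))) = 11.89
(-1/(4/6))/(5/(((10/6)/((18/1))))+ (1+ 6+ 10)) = -3/142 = -0.02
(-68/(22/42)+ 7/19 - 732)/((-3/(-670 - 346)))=-291744.32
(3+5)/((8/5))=5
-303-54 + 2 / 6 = -1070 / 3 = -356.67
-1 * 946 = -946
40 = 40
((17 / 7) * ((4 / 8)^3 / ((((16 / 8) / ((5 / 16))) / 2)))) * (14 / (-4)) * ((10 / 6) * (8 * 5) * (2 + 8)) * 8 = -10625 / 6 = -1770.83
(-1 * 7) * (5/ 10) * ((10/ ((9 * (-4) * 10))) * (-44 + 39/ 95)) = -28987/ 6840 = -4.24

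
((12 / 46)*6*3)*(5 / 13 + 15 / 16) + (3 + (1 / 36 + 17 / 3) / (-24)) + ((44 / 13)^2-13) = 24941077 / 3358368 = 7.43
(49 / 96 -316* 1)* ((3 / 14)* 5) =-151435 / 448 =-338.02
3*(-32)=-96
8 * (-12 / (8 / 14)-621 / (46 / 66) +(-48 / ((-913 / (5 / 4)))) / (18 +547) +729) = -1464.00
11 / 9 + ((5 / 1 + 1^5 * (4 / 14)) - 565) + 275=-17860 / 63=-283.49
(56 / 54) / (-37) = -28 / 999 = -0.03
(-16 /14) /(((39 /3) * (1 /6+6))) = -0.01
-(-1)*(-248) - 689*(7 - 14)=4575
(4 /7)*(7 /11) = 4 /11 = 0.36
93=93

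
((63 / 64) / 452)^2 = 3969 / 836829184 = 0.00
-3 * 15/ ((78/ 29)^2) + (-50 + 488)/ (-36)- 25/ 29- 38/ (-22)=-11335463/ 646932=-17.52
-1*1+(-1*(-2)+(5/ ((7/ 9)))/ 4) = 73/ 28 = 2.61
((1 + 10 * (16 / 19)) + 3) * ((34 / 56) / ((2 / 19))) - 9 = 877 / 14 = 62.64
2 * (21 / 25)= 42 / 25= 1.68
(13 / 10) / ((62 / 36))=117 / 155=0.75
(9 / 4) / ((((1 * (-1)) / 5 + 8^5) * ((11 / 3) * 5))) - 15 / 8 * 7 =-13.12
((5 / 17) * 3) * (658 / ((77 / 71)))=535.35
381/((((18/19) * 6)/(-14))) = -16891/18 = -938.39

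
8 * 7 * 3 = 168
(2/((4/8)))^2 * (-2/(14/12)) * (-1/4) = 48/7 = 6.86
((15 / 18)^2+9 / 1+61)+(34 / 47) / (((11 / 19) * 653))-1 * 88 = -17.30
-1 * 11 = -11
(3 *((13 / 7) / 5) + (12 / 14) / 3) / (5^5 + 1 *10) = 7 / 15675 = 0.00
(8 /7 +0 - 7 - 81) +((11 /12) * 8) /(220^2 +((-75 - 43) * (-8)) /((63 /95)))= -954217903 /10986080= -86.86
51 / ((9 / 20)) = 113.33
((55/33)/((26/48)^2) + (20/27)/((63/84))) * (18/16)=11410/1521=7.50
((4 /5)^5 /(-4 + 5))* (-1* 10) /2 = -1024 /625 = -1.64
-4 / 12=-1 / 3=-0.33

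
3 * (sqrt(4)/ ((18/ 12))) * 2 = 8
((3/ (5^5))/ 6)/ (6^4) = 1/ 8100000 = 0.00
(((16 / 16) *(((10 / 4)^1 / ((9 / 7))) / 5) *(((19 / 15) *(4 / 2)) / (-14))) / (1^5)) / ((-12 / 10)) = 19 / 324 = 0.06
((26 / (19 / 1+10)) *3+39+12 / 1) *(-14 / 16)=-10899 / 232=-46.98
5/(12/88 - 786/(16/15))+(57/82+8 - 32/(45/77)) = -3673611593/79744590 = -46.07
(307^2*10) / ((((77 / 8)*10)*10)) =376996 / 385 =979.21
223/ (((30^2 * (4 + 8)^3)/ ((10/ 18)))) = 223/ 2799360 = 0.00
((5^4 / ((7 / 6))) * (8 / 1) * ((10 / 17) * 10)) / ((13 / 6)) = 18000000 / 1547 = 11635.42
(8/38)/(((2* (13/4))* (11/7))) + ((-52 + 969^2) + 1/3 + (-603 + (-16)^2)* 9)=7627594571/8151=935786.35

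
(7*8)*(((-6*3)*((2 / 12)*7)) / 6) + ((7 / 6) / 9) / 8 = -84665 / 432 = -195.98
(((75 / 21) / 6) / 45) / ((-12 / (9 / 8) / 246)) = -205 / 672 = -0.31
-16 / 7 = -2.29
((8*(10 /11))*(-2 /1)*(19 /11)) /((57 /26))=-4160 /363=-11.46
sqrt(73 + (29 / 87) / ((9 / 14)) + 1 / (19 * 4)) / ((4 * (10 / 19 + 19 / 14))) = 77 * sqrt(71079) / 18036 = 1.14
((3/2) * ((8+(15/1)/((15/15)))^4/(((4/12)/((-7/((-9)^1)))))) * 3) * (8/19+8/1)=470132880/19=24743835.79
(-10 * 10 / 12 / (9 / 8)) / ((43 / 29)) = -5800 / 1161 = -5.00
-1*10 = -10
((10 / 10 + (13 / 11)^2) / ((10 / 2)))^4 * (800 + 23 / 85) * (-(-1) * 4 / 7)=3079128029632 / 127543534195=24.14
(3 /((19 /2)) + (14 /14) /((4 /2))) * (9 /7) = 279 /266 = 1.05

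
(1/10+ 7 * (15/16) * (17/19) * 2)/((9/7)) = 63007/6840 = 9.21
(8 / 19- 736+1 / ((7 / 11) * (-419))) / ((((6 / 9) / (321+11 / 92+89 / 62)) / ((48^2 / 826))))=-16290495030539088 / 16409873963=-992725.18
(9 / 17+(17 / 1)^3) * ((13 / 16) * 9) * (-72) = -43978545 / 17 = -2586973.24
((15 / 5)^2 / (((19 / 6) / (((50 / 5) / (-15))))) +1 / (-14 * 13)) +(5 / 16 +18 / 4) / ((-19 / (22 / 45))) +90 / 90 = -637417 / 622440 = -1.02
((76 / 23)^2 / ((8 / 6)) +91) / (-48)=-52471 / 25392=-2.07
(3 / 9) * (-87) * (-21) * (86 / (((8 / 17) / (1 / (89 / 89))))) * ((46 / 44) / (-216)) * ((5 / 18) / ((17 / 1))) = -1003835 / 114048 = -8.80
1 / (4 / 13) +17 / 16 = 69 / 16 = 4.31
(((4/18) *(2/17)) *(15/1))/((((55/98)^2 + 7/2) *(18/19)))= 1824760/16817301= 0.11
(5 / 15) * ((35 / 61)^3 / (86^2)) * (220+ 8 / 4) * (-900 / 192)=-118978125 / 13430011808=-0.01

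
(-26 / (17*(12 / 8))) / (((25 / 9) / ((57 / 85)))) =-8892 / 36125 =-0.25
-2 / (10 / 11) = -11 / 5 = -2.20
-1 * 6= -6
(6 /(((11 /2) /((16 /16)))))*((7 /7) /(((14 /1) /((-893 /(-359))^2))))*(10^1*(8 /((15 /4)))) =102073472 /9923837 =10.29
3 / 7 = 0.43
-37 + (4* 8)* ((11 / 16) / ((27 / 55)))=211 / 27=7.81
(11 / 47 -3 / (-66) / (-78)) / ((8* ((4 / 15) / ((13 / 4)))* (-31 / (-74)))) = 3483365 / 4102912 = 0.85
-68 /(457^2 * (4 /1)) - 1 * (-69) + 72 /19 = 288837844 /3968131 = 72.79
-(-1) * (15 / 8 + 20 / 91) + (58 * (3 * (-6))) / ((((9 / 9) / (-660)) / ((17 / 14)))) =609112885 / 728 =836693.52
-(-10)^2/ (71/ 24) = -2400/ 71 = -33.80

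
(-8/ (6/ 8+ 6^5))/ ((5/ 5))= -32/ 31107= -0.00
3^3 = 27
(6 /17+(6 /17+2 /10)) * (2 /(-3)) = -154 /255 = -0.60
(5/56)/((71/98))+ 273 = 77567/284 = 273.12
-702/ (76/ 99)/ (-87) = 11583/ 1102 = 10.51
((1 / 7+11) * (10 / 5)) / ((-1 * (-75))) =52 / 175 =0.30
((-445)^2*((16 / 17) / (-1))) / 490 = -316840 / 833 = -380.36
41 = 41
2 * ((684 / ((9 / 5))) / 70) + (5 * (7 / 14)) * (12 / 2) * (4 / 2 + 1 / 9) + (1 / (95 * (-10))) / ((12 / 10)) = 113111 / 2660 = 42.52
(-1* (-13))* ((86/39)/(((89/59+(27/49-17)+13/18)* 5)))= -1491756/3699455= -0.40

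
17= 17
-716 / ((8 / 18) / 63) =-101493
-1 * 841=-841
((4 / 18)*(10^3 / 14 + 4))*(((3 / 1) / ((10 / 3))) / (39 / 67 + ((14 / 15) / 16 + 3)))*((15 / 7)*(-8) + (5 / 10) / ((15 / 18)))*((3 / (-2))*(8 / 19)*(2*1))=11798037504 / 136247195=86.59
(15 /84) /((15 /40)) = 10 /21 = 0.48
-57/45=-19/15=-1.27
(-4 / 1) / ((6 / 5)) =-10 / 3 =-3.33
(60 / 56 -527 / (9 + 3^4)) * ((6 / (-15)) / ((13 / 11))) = 33154 / 20475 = 1.62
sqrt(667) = 25.83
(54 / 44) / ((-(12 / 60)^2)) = -675 / 22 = -30.68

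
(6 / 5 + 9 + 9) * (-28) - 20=-2788 / 5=-557.60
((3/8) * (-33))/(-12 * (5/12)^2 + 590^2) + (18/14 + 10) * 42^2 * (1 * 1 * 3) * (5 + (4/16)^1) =2619514796553/8354350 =313551.00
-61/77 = -0.79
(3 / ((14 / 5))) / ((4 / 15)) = 225 / 56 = 4.02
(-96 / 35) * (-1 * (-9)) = -864 / 35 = -24.69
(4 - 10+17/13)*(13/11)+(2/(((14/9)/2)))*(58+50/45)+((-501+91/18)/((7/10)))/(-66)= 653593/4158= 157.19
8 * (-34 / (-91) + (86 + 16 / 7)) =64544 / 91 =709.27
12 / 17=0.71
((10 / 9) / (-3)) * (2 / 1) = -20 / 27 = -0.74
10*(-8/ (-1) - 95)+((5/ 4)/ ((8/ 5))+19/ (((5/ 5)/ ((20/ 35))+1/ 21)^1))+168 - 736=-6893569/ 4832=-1426.65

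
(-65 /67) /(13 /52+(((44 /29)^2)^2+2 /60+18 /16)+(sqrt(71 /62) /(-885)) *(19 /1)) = -112972768866325892989400 /781087347625850211698231 - 5832072780864522400 *sqrt(4402) /781087347625850211698231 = -0.15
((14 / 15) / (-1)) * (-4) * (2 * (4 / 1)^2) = 1792 / 15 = 119.47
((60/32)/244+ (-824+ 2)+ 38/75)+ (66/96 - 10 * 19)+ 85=-135536849/146400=-925.80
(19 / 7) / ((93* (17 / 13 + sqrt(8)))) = -4199 / 692013 + 6422* sqrt(2) / 692013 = 0.01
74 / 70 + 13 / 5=128 / 35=3.66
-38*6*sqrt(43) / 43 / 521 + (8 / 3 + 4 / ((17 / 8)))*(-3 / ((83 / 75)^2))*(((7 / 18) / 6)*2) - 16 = -6128924 / 351339 - 228*sqrt(43) / 22403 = -17.51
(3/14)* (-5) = -15/14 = -1.07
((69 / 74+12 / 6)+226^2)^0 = 1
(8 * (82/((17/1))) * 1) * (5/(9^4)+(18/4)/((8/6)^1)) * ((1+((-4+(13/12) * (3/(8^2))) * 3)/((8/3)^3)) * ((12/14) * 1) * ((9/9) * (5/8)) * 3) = 78.55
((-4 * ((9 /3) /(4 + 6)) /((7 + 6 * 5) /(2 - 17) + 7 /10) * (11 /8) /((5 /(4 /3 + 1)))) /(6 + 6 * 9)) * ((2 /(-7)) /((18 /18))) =-11 /5300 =-0.00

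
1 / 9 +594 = 5347 / 9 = 594.11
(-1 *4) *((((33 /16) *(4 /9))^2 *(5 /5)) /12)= -121 /432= -0.28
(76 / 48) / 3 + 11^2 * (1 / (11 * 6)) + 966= 34861 / 36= 968.36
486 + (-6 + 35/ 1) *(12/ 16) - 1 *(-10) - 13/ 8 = 516.12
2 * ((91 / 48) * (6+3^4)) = 2639 / 8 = 329.88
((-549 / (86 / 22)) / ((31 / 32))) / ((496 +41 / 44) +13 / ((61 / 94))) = -0.28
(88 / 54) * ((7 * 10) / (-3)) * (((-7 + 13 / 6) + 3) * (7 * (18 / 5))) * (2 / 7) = 13552 / 27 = 501.93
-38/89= -0.43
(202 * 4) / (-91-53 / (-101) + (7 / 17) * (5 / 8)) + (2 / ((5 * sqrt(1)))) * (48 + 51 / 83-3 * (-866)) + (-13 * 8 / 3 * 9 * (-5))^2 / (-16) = -77682409617266 / 514281695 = -151050.31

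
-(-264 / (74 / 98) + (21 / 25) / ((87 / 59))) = 9363319 / 26825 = 349.05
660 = 660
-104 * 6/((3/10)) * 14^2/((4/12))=-1223040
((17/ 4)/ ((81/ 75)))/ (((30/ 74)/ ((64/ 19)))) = 32.70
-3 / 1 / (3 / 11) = -11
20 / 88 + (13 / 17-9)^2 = 432645 / 6358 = 68.05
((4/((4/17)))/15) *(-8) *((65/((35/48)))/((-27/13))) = 389.15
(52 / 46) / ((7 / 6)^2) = 936 / 1127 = 0.83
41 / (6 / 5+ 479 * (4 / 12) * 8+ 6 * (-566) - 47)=-615 / 32467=-0.02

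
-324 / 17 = -19.06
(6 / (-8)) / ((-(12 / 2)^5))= 1 / 10368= 0.00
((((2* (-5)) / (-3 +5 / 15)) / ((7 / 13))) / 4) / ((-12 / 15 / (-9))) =8775 / 448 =19.59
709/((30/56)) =19852/15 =1323.47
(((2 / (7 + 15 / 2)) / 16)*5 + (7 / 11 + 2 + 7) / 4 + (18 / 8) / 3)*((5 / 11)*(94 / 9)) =53345 / 3509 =15.20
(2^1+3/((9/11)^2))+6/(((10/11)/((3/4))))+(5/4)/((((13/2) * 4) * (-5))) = 160363/14040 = 11.42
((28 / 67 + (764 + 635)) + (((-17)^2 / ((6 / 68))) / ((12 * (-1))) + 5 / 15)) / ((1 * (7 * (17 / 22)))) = 879307 / 4221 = 208.32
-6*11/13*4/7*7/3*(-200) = 17600/13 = 1353.85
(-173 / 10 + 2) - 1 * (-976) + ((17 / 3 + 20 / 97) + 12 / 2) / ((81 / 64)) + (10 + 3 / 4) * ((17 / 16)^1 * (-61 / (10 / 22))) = -4244549567 / 7542720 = -562.73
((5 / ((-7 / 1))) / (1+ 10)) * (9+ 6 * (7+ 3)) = -345 / 77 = -4.48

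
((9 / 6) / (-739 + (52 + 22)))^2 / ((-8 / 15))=-27 / 2830240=-0.00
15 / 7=2.14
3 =3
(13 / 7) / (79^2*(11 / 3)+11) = 39 / 480788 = 0.00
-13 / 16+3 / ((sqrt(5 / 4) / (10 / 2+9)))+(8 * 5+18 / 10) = 84 * sqrt(5) / 5+3279 / 80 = 78.55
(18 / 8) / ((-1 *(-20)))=9 / 80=0.11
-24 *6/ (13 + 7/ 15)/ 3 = -360/ 101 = -3.56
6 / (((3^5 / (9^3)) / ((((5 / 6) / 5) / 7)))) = 3 / 7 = 0.43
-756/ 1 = -756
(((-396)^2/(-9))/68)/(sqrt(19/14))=-4356 * sqrt(266)/323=-219.95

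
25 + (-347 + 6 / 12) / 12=-31 / 8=-3.88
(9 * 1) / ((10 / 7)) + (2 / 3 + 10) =16.97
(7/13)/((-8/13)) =-7/8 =-0.88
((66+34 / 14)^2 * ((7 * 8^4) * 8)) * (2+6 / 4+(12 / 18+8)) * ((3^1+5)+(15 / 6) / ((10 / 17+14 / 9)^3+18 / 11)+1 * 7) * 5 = 1575155836793901568000 / 1584210103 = 994284680934.08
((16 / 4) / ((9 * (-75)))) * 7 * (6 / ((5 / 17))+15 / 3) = -1.05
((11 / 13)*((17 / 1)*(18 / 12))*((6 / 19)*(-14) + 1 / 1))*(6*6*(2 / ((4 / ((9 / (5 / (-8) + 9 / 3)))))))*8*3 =-43623360 / 361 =-120840.33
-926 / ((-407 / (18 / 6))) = 2778 / 407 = 6.83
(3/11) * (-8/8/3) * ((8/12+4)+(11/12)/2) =-41/88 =-0.47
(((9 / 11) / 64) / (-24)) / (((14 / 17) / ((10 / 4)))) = -255 / 157696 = -0.00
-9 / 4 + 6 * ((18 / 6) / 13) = -45 / 52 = -0.87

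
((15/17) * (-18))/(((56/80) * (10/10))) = -2700/119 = -22.69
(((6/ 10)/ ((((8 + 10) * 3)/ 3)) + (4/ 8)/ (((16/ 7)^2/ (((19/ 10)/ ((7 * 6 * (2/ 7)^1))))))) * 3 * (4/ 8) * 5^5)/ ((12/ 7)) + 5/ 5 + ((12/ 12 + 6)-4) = 4475447/ 32768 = 136.58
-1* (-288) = 288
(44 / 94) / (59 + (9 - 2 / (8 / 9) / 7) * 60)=77 / 95363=0.00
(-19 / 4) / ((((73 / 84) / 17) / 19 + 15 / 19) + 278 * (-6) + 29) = 128877 / 44447855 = 0.00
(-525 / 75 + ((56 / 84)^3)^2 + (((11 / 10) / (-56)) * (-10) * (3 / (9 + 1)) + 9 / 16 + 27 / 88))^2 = 180523650656281 / 5041461902400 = 35.81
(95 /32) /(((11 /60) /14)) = 9975 /44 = 226.70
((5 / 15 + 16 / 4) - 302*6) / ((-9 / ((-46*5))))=-1247290 / 27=-46195.93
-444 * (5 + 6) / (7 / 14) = -9768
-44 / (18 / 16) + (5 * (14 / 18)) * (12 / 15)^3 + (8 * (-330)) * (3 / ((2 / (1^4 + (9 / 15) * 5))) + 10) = -42277.12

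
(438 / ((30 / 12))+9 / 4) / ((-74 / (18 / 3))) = -10647 / 740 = -14.39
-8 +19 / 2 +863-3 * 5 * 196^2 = -575375.50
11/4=2.75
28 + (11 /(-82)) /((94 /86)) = 27.88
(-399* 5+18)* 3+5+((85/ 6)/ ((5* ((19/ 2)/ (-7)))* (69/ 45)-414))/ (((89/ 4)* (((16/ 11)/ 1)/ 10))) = -752093673/ 126914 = -5926.01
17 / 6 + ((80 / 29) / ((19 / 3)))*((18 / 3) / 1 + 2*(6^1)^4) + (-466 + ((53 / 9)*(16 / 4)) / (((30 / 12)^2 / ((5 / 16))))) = 33206771 / 49590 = 669.63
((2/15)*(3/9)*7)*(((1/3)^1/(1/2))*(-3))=-28/45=-0.62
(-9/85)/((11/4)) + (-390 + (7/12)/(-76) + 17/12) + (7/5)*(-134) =-491362429/852720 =-576.23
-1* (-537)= 537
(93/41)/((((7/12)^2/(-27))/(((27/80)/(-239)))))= 610173/2400755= 0.25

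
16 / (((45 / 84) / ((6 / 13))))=896 / 65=13.78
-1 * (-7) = 7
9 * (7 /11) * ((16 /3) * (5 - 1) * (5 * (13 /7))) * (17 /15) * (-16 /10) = -113152 /55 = -2057.31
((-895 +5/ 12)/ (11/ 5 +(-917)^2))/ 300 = -2147/ 605441664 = -0.00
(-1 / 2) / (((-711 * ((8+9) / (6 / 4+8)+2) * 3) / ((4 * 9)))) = 19 / 8532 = 0.00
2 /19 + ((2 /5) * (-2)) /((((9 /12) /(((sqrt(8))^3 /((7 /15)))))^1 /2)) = 2 /19-512 * sqrt(2) /7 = -103.33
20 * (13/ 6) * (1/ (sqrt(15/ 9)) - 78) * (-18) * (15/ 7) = 912600/ 7 - 2340 * sqrt(15)/ 7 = 129076.75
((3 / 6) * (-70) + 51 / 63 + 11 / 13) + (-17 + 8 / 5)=-66536 / 1365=-48.74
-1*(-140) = 140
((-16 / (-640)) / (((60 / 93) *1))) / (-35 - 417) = -31 / 361600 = -0.00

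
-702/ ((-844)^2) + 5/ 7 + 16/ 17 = 70123327/ 42383992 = 1.65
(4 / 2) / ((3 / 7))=14 / 3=4.67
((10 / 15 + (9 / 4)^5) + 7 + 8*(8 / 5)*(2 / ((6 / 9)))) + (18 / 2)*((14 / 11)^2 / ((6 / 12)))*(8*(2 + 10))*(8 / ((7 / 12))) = 71537902639 / 1858560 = 38491.04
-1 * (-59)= 59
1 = 1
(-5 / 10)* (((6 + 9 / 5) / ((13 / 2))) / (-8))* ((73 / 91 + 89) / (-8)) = -6129 / 7280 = -0.84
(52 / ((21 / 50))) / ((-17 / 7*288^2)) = -0.00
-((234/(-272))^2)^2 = -187388721/342102016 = -0.55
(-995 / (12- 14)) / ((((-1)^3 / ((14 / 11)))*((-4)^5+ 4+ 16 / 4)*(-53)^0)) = 6965 / 11176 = 0.62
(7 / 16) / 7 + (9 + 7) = 257 / 16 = 16.06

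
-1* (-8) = 8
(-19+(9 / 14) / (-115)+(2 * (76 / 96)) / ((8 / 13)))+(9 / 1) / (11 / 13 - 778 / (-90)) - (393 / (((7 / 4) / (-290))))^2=-796158670244090743 / 187713120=-4241358676.71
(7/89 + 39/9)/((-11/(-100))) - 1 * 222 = -534214/2937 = -181.89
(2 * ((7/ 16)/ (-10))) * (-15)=21/ 16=1.31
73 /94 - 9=-773 /94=-8.22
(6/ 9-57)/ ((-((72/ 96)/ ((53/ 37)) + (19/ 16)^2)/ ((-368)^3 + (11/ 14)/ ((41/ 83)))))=-32796528664631680/ 22590057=-1451812568.01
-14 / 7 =-2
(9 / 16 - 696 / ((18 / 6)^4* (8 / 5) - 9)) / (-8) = 16751 / 25728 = 0.65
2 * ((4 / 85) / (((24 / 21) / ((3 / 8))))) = 21 / 680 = 0.03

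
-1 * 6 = -6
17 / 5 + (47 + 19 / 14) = 3623 / 70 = 51.76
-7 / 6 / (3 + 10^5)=-7 / 600018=-0.00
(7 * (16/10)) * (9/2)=252/5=50.40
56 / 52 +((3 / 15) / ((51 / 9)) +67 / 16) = 93699 / 17680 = 5.30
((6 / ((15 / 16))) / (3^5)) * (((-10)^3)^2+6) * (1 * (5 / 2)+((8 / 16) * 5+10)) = 32000192 / 81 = 395064.10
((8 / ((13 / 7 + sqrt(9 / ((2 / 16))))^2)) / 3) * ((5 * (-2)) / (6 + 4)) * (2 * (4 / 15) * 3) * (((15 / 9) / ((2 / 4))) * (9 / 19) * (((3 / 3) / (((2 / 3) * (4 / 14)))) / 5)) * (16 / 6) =-324626176 / 1071873695 + 95886336 * sqrt(2) / 1071873695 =-0.18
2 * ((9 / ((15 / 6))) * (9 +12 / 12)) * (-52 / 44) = -936 / 11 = -85.09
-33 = -33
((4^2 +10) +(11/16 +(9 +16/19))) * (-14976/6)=-1732380/19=-91177.89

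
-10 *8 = -80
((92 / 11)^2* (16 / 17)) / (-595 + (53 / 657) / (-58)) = -5160466944 / 46638614011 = -0.11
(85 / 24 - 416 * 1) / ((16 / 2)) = -9899 / 192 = -51.56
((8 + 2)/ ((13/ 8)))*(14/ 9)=9.57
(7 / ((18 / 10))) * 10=350 / 9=38.89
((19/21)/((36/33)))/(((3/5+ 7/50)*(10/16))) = 4180/2331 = 1.79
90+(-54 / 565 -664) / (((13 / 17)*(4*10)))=10031681 / 146900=68.29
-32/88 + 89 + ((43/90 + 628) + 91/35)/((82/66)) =8071687/13530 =596.58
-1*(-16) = 16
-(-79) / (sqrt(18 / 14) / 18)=474*sqrt(7)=1254.09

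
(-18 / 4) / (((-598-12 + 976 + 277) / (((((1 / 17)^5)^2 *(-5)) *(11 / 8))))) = 495 / 20740545247819312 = 0.00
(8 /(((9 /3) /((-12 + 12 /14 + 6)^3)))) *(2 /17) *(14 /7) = -497664 /5831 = -85.35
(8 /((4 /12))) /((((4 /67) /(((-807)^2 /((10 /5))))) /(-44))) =-5759646156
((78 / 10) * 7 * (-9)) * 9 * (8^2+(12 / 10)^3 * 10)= -44933616 / 125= -359468.93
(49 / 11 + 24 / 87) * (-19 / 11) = -28671 / 3509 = -8.17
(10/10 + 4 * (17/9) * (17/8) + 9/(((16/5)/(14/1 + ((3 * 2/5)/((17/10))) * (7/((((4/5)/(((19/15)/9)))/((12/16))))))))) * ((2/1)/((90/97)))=55340731/440640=125.59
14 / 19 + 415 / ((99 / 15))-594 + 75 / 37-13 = -541.36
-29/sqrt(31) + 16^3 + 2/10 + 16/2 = 20521/5-29 * sqrt(31)/31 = 4098.99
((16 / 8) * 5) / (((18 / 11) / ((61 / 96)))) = 3355 / 864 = 3.88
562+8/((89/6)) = 50066/89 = 562.54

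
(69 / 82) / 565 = 69 / 46330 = 0.00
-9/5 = -1.80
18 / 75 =6 / 25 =0.24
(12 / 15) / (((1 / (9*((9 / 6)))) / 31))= 1674 / 5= 334.80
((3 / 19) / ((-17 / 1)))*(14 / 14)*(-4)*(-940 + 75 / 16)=-34.75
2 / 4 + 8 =17 / 2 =8.50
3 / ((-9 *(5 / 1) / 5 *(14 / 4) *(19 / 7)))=-2 / 57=-0.04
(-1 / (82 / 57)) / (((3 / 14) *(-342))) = 0.01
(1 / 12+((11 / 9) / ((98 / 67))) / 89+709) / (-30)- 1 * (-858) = 3929752319 / 4709880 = 834.36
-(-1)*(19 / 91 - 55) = -4986 / 91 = -54.79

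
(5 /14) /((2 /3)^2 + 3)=45 /434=0.10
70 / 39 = 1.79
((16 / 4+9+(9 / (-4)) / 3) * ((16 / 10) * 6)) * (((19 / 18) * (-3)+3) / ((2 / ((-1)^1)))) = 49 / 5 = 9.80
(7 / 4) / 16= 0.11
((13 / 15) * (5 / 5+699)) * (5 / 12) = 2275 / 9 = 252.78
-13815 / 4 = -3453.75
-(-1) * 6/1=6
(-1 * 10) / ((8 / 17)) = -85 / 4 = -21.25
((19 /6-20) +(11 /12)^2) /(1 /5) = -11515 /144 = -79.97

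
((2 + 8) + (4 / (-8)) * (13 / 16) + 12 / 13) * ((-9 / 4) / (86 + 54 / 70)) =-1378125 / 5053568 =-0.27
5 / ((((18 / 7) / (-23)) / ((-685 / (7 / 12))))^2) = 4964400500 / 9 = 551600055.56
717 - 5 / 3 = 2146 / 3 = 715.33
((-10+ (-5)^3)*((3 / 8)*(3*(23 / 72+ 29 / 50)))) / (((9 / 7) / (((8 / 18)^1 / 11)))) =-11333 / 2640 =-4.29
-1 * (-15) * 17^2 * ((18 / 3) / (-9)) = -2890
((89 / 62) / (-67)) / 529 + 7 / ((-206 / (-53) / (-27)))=-5503008814 / 113169499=-48.63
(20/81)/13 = 20/1053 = 0.02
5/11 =0.45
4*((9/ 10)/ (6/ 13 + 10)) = 117/ 340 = 0.34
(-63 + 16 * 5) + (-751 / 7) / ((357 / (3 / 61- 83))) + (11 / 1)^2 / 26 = 184624717 / 3963414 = 46.58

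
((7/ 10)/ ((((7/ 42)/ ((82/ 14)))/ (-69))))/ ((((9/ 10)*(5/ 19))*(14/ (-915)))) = 3278811/ 7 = 468401.57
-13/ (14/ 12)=-78/ 7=-11.14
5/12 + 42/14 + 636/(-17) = -6935/204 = -34.00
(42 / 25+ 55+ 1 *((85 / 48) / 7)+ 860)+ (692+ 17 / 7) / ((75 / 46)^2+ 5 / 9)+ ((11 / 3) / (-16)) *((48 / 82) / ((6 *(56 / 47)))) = 3184296319263 / 2810533600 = 1132.99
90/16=5.62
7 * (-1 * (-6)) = 42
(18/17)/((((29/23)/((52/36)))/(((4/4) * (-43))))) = -52.16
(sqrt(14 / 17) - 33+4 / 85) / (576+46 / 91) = -254891 / 4459270+91 *sqrt(238) / 891854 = -0.06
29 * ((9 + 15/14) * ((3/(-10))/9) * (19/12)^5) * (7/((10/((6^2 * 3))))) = -3374922937/460800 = -7324.05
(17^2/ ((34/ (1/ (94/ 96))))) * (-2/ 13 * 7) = -5712/ 611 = -9.35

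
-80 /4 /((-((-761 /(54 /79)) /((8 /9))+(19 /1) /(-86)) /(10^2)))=-4128000 /2585573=-1.60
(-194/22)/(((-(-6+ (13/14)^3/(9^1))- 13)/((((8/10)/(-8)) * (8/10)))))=-4791024/48143975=-0.10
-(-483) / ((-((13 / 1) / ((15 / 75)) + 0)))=-483 / 65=-7.43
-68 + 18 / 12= -133 / 2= -66.50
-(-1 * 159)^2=-25281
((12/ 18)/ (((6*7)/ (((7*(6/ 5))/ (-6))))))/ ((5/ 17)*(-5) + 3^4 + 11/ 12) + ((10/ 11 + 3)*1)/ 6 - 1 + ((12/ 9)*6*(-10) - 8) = -159488067/ 1805210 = -88.35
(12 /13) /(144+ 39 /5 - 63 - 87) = 0.51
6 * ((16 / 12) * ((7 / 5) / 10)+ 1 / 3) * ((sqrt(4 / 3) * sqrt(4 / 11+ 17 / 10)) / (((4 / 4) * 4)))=13 * sqrt(74910) / 2750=1.29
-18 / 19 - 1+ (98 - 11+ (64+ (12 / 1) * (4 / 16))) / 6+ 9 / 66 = 29915 / 1254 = 23.86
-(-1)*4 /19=0.21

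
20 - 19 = 1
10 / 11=0.91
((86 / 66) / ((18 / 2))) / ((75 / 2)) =86 / 22275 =0.00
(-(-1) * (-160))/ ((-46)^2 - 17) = -160/ 2099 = -0.08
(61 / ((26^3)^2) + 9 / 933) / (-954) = -926766299 / 91653457244544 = -0.00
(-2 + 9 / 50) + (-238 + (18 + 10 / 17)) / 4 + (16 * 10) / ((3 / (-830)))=-56512258 / 1275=-44323.34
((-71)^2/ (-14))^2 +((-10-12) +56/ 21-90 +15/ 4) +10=19044710/ 147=129555.85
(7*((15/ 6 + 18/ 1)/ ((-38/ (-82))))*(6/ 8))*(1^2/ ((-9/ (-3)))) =11767/ 152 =77.41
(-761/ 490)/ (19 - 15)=-761/ 1960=-0.39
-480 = -480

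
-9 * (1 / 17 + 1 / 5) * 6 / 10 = -594 / 425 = -1.40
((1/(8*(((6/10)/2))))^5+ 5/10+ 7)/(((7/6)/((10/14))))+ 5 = 9.60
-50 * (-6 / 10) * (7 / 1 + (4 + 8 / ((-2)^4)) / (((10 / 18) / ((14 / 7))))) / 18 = 116 / 3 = 38.67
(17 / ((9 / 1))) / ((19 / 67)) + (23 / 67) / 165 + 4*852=2151698606 / 630135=3414.66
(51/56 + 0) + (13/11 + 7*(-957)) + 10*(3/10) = -4123447/616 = -6693.91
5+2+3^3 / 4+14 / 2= 20.75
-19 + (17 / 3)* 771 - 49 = 4301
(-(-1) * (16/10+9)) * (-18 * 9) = -8586/5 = -1717.20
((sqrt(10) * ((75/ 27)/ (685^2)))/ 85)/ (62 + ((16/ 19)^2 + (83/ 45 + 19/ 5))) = 361 * sqrt(10)/ 354299935492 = 0.00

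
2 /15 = 0.13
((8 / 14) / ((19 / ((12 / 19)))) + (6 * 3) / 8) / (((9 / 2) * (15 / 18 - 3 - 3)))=-7645 / 78337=-0.10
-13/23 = -0.57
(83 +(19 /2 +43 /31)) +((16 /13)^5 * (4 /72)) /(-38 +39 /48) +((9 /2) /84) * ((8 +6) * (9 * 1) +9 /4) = 28388970104387 /281766831840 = 100.75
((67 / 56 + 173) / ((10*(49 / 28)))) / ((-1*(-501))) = 1951 / 98196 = 0.02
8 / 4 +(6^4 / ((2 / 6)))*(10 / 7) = 38894 / 7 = 5556.29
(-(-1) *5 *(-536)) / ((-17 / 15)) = 40200 / 17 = 2364.71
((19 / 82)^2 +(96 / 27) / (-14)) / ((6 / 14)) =-84841 / 181548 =-0.47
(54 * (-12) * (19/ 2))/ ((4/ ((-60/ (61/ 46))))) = 4247640/ 61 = 69633.44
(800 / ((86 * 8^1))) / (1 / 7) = 350 / 43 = 8.14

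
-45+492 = 447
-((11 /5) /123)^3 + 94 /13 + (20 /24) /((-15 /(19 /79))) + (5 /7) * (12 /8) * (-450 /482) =2505527200716406 /403005407497875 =6.22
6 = 6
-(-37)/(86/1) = 0.43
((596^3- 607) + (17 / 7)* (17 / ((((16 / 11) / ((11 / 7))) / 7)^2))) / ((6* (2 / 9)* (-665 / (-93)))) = 105848470358343 / 4766720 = 22205724.35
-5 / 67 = -0.07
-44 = -44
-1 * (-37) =37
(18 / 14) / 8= 9 / 56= 0.16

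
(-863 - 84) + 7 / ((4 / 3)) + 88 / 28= -26281 / 28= -938.61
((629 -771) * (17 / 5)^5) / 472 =-100809847 / 737500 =-136.69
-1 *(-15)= 15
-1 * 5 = -5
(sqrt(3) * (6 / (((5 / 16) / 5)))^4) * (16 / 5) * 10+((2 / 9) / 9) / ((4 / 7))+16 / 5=2627 / 810+2717908992 * sqrt(3)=4707556467.74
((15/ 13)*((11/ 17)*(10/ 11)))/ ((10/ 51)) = 45/ 13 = 3.46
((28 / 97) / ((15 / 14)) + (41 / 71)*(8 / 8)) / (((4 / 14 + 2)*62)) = 0.01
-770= -770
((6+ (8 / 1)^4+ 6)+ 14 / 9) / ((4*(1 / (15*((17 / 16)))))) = 1571905 / 96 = 16374.01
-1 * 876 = -876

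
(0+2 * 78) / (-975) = -4 / 25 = -0.16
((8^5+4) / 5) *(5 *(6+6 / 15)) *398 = 417384192 / 5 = 83476838.40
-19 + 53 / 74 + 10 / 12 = -1937 / 111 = -17.45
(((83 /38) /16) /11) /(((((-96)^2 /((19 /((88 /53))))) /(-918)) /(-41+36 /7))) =56311599 /111017984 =0.51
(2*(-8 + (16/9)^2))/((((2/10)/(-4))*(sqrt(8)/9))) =3920*sqrt(2)/9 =615.97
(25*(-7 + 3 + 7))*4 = 300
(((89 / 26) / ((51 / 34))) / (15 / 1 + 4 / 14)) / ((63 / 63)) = 623 / 4173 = 0.15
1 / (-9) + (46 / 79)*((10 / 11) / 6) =-179 / 7821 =-0.02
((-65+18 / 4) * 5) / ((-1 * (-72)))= -605 / 144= -4.20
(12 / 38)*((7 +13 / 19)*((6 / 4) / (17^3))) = 1314 / 1773593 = 0.00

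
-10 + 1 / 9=-89 / 9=-9.89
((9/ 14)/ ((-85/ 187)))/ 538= -99/ 37660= -0.00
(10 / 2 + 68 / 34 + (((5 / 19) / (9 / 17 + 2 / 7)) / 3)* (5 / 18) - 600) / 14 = -59013571 / 1393308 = -42.36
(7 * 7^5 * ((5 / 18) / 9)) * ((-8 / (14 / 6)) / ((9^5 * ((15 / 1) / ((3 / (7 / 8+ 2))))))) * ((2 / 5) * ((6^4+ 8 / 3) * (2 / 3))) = -8381449216 / 1650124305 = -5.08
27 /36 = 3 /4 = 0.75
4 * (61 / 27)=244 / 27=9.04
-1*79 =-79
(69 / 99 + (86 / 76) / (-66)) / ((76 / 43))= 6665 / 17328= 0.38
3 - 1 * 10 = -7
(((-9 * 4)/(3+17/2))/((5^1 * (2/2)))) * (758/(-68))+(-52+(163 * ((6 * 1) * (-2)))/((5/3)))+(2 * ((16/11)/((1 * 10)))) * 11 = -2376148/1955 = -1215.42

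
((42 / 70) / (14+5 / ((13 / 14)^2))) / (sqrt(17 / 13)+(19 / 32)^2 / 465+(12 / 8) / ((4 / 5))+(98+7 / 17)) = 4331136564594537984 / 14331125281986537471461-3322091738234880*sqrt(221) / 14331125281986537471461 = 0.00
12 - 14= -2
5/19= 0.26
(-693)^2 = 480249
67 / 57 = 1.18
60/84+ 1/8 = 47/56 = 0.84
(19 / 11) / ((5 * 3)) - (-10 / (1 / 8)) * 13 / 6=28619 / 165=173.45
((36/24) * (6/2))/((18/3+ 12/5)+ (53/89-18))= -4005/8014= -0.50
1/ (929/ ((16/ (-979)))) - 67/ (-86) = 60934521/ 78216226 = 0.78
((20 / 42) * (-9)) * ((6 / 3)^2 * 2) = -240 / 7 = -34.29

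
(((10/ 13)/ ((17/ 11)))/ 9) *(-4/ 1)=-440/ 1989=-0.22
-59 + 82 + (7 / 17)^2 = 6696 / 289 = 23.17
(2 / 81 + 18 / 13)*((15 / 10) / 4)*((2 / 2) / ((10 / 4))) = 371 / 1755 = 0.21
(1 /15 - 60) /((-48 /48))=899 /15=59.93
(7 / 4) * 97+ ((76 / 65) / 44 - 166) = 3.78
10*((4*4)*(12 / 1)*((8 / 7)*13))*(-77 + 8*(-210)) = -50119680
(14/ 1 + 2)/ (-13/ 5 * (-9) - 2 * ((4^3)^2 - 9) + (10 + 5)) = -40/ 20339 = -0.00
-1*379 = -379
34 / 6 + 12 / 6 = 23 / 3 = 7.67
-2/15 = -0.13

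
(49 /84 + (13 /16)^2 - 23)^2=279190681 /589824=473.35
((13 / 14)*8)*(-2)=-104 / 7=-14.86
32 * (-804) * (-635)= 16337280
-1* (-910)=910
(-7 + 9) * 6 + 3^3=39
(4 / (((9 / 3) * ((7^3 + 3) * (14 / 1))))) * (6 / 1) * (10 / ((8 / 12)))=30 / 1211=0.02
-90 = -90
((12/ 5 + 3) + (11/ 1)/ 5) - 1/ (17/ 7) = 611/ 85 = 7.19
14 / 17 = 0.82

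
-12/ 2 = -6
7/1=7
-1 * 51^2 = -2601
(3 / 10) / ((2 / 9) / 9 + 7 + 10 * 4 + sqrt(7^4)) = 243 / 77780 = 0.00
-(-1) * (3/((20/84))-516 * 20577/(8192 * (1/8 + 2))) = -12997989/21760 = -597.33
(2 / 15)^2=4 / 225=0.02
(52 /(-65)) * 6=-4.80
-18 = -18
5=5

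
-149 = -149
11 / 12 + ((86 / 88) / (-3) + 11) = 255 / 22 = 11.59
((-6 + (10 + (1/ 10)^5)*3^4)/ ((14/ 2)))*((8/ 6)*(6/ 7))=80400081/ 612500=131.27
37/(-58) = -37/58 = -0.64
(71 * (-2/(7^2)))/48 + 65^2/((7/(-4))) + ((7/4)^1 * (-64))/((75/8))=-23777669/9800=-2426.29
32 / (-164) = -8 / 41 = -0.20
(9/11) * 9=81/11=7.36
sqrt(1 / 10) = sqrt(10) / 10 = 0.32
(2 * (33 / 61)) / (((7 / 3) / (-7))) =-198 / 61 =-3.25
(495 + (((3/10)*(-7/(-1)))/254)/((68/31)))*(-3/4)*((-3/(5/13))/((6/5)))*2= 3334384989/690880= 4826.29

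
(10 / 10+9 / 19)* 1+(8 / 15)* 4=1028 / 285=3.61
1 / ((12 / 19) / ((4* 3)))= 19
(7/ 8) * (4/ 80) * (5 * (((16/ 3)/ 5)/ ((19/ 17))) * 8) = 476/ 285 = 1.67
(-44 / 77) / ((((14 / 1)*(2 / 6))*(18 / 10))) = -10 / 147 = -0.07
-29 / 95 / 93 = -29 / 8835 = -0.00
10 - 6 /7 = 64 /7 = 9.14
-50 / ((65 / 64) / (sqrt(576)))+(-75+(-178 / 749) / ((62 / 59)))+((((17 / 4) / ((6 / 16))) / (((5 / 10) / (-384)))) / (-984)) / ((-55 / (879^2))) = -85436326434332 / 680664985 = -125518.91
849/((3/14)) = 3962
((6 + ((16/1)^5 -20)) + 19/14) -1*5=14679817/14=1048558.36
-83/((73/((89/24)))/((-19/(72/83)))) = 11649299/126144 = 92.35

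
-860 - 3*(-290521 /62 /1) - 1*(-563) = 853149 /62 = 13760.47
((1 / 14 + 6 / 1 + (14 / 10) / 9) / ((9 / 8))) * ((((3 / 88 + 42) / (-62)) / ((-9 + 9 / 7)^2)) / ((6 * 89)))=-3762157 / 31859166240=-0.00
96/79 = 1.22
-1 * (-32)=32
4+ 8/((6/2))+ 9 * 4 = 128/3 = 42.67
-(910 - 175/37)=-33495/37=-905.27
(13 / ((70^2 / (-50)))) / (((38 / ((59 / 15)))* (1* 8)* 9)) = -767 / 4021920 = -0.00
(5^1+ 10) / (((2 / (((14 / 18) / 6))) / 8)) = 70 / 9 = 7.78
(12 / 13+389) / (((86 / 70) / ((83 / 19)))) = 14725445 / 10621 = 1386.45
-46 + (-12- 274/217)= -12860/217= -59.26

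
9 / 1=9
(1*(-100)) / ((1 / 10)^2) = -10000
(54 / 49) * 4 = 216 / 49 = 4.41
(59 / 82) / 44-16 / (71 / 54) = -3113123 / 256168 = -12.15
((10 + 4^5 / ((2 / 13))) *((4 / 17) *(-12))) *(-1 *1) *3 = 959904 / 17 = 56464.94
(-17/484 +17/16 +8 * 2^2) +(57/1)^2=6354005/1936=3282.03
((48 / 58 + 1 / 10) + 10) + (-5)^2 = 10419 / 290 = 35.93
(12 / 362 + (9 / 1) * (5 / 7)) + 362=466841 / 1267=368.46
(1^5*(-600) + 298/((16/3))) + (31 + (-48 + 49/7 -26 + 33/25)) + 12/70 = -810087/1400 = -578.63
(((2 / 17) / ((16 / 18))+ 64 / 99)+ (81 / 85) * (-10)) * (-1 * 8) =117818 / 1683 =70.00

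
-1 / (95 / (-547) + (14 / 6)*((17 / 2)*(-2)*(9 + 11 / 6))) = 9846 / 4232755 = 0.00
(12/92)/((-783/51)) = -17/2001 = -0.01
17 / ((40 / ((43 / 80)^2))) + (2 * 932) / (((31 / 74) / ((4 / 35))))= 28256113761 / 55552000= 508.64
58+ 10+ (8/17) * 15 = 1276/17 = 75.06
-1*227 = -227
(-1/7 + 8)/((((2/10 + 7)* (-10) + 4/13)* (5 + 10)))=-143/19572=-0.01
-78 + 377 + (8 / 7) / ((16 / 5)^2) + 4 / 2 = 67449 / 224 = 301.11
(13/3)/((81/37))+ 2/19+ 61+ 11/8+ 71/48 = 4871035/73872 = 65.94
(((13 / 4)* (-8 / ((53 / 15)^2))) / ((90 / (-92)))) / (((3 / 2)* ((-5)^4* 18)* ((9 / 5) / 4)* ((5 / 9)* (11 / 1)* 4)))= 0.00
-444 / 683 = -0.65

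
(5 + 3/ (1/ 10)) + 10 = 45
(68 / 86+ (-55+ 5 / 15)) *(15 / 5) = -6950 / 43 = -161.63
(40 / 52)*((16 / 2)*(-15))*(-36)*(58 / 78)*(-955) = -398808000 / 169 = -2359810.65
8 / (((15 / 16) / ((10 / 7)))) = 256 / 21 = 12.19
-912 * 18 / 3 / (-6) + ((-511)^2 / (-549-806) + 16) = 735.29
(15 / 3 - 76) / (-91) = 71 / 91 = 0.78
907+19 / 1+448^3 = 89916318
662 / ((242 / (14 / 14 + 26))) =8937 / 121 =73.86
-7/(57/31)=-217/57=-3.81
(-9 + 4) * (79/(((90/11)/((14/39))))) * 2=-12166/351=-34.66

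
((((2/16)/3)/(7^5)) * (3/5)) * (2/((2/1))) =1/672280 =0.00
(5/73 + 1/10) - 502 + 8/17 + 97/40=-24767179/49640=-498.94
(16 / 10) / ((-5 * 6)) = -4 / 75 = -0.05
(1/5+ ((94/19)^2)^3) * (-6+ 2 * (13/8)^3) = 37862.82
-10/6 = -5/3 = -1.67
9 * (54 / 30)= 81 / 5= 16.20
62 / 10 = 31 / 5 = 6.20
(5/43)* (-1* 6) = -30/43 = -0.70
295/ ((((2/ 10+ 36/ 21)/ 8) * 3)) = 82600/ 201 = 410.95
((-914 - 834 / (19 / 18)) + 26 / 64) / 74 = -1035849 / 44992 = -23.02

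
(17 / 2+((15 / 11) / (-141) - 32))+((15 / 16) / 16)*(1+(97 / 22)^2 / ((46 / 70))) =-2908875489 / 133940224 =-21.72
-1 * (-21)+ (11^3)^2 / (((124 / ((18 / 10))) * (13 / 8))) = 31930413 / 2015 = 15846.36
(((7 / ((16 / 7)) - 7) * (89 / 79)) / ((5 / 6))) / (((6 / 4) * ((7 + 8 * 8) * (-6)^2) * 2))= -623 / 897440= -0.00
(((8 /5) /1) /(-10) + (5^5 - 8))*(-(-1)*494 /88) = 19246487 /1100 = 17496.81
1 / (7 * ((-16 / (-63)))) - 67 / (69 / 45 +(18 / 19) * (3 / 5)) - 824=-855.32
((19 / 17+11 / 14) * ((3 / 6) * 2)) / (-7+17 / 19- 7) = -2869 / 19754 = -0.15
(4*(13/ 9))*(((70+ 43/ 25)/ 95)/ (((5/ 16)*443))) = 1491776/ 47345625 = 0.03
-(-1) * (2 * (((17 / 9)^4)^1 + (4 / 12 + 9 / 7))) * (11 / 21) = 15.03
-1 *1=-1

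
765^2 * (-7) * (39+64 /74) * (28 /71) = -169188547500 /2627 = -64403710.51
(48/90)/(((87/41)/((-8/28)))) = -656/9135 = -0.07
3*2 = 6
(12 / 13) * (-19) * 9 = -2052 / 13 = -157.85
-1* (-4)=4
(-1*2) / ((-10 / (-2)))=-2 / 5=-0.40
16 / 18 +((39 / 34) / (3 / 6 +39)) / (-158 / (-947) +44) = 149903647 / 168516954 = 0.89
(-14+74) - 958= -898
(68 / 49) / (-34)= -2 / 49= -0.04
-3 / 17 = -0.18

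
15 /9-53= -154 /3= -51.33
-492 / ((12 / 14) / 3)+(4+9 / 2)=-3427 / 2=-1713.50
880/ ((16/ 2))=110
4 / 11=0.36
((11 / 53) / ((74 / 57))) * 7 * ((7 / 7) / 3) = 1463 / 3922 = 0.37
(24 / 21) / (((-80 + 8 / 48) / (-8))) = 384 / 3353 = 0.11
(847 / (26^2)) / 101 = 847 / 68276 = 0.01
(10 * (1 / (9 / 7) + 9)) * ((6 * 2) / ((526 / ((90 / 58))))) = 26400 / 7627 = 3.46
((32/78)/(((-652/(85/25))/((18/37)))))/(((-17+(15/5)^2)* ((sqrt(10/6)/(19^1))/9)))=8721* sqrt(15)/1960075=0.02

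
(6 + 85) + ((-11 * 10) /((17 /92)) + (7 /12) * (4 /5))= -128476 /255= -503.83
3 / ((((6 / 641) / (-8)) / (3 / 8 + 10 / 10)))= -7051 / 2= -3525.50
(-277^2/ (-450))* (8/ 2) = 153458/ 225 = 682.04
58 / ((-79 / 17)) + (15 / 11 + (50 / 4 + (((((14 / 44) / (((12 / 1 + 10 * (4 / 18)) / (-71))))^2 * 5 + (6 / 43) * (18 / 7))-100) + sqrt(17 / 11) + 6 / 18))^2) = 22258526179168506845060263 / 4050729043008103120896-531266690765 * sqrt(187) / 39383629824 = 5310.48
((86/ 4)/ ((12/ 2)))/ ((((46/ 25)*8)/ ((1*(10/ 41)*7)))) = 37625/ 90528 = 0.42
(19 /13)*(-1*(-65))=95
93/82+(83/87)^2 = 1268815/620658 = 2.04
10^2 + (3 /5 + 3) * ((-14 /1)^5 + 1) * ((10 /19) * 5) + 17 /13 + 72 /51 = -21394167621 /4199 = -5095062.54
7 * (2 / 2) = 7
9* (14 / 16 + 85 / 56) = 603 / 28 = 21.54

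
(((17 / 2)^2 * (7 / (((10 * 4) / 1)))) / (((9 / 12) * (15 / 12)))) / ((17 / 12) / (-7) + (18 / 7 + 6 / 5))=28322 / 7495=3.78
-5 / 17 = -0.29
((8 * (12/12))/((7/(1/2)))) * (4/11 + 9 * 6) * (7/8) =299/11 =27.18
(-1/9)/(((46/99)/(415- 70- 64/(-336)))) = -79739/966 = -82.55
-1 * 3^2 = -9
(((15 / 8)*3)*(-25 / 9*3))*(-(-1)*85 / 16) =-249.02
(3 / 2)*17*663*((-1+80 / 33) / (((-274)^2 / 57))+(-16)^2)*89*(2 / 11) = 636222936303513 / 9084196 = 70036240.55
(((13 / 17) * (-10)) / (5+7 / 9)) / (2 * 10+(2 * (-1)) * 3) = -0.09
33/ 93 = 11/ 31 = 0.35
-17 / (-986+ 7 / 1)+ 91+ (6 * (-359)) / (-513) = 15940048 / 167409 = 95.22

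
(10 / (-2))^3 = -125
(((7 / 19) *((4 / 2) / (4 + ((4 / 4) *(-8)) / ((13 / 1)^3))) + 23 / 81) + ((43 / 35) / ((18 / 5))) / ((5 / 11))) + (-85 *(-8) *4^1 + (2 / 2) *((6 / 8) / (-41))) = 2110598488975 / 775612908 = 2721.20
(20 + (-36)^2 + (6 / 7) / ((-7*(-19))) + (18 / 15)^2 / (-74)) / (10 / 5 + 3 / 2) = 2266590184 / 6028225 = 376.00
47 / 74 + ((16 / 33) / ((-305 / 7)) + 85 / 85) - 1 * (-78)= 59304757 / 744810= 79.62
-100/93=-1.08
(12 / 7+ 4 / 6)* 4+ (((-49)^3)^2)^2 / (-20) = -4023205858991894698421 / 420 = -9579061569028320710.53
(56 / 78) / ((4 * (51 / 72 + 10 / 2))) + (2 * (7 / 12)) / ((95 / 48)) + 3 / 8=1348033 / 1353560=1.00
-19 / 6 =-3.17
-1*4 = -4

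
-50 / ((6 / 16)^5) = -1638400 / 243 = -6742.39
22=22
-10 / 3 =-3.33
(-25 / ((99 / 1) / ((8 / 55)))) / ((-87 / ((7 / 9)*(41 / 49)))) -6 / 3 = -11935978 / 5968809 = -2.00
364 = 364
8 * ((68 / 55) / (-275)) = -544 / 15125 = -0.04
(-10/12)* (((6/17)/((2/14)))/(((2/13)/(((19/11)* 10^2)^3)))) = -1560422500000/22627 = -68962854.11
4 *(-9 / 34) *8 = -8.47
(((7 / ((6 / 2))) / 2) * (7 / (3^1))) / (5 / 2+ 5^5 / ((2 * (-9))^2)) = 882 / 3935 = 0.22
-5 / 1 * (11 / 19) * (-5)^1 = 275 / 19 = 14.47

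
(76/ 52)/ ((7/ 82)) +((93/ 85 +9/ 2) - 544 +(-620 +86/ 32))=-140912827/ 123760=-1138.60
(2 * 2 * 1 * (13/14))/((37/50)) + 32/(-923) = 1191612/239057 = 4.98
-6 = -6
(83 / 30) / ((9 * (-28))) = -83 / 7560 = -0.01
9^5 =59049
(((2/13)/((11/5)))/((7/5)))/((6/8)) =200/3003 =0.07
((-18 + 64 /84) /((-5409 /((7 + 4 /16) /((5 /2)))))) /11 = 5249 /6247395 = 0.00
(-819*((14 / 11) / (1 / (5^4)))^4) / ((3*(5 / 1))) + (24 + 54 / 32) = -5120882812493982549 / 234256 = -21860199151756.98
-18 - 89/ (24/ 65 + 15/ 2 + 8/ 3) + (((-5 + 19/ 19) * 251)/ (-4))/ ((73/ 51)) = 44666253/ 299957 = 148.91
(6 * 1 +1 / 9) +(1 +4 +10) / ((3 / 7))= 370 / 9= 41.11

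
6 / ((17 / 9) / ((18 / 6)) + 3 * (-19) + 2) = -81 / 734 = -0.11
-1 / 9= -0.11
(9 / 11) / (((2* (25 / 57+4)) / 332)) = 85158 / 2783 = 30.60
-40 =-40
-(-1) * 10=10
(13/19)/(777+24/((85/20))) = 221/252795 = 0.00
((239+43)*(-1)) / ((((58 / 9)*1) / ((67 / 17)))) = -85023 / 493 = -172.46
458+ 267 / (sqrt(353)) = 267 * sqrt(353) / 353+ 458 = 472.21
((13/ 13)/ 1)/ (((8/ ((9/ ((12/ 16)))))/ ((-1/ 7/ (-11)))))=3/ 154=0.02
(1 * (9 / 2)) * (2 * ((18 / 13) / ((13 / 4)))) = 648 / 169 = 3.83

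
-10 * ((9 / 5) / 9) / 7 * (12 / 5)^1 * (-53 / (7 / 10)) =2544 / 49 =51.92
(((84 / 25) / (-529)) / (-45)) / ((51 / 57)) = 532 / 3372375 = 0.00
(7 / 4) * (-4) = -7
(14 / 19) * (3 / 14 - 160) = -2237 / 19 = -117.74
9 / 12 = 3 / 4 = 0.75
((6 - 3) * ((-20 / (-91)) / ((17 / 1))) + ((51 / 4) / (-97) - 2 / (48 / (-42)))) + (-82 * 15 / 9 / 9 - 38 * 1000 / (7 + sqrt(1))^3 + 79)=-1134004415 / 129650976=-8.75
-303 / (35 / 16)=-4848 / 35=-138.51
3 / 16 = 0.19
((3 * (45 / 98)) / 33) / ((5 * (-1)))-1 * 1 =-1087 / 1078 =-1.01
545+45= 590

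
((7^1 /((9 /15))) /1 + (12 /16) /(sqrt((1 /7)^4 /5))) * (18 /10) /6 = 7 /2 + 441 * sqrt(5) /40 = 28.15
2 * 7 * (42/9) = 196/3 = 65.33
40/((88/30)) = 13.64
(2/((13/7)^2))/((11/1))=98/1859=0.05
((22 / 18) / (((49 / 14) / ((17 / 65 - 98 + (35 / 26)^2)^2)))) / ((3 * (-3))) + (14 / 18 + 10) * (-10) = -167272855219 / 359868600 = -464.82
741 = 741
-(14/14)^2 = -1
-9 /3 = -3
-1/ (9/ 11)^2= -121/ 81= -1.49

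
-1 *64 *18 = -1152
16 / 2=8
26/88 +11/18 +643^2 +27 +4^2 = 163743191/396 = 413492.91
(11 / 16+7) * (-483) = -3713.06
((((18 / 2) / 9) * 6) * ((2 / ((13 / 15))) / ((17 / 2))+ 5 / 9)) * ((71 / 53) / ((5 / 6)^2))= 560616 / 58565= 9.57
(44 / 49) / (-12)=-0.07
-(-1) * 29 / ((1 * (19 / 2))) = 58 / 19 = 3.05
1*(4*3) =12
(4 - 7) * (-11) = 33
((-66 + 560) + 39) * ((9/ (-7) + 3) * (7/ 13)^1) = 492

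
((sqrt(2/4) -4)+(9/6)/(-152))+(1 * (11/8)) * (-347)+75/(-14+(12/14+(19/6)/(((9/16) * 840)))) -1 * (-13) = -5364516433/11321264+sqrt(2)/2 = -473.14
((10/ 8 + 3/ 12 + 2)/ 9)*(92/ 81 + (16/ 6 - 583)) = -328405/ 1458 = -225.24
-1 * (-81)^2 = -6561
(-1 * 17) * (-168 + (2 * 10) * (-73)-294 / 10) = 140879 / 5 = 28175.80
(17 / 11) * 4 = 68 / 11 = 6.18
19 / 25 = 0.76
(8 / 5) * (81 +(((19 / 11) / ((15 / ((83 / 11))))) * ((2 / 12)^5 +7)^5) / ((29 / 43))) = 1121592122959959368853122527 / 32250607983951504998400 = 34777.39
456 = 456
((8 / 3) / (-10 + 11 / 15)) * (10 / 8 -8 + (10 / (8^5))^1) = 552935 / 284672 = 1.94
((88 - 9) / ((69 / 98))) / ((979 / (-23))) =-7742 / 2937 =-2.64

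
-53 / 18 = -2.94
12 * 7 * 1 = 84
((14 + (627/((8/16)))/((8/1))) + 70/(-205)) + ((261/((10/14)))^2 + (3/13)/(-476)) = 423970068941/3171350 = 133687.57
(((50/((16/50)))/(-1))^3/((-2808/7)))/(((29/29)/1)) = 1708984375/179712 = 9509.57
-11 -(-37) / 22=-205 / 22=-9.32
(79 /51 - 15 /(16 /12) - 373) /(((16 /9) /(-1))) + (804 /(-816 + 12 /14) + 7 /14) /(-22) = 2450353793 /11381568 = 215.29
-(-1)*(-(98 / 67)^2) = -9604 / 4489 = -2.14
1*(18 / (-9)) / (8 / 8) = -2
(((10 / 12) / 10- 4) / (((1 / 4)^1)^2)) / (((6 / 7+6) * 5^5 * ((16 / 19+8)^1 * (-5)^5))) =893 / 8437500000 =0.00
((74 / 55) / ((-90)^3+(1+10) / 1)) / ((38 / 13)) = -481 / 761793505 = -0.00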